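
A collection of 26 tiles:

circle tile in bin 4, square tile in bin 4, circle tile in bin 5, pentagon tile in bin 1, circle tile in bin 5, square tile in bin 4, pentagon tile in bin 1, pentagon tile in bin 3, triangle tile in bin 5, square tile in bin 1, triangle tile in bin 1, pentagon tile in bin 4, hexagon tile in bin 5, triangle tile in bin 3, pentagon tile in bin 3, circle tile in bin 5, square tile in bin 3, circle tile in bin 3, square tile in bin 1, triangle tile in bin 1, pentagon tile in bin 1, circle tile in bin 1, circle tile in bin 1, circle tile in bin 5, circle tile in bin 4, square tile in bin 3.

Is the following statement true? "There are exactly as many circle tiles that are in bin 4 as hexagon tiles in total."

False

There are 2 circle tiles in bin 4.
There is 1 hexagon tile.
The claim requires 2 = 1, which does not hold.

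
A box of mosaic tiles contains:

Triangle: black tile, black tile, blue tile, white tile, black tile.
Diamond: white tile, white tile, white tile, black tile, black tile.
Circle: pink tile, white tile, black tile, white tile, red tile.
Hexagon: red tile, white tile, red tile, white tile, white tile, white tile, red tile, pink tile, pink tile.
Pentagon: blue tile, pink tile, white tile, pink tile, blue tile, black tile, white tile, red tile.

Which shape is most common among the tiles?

Counts by shape: hexagon 9, pentagon 8, circle 5, diamond 5, triangle 5.
The maximum is 9, held uniquely by hexagon.

hexagon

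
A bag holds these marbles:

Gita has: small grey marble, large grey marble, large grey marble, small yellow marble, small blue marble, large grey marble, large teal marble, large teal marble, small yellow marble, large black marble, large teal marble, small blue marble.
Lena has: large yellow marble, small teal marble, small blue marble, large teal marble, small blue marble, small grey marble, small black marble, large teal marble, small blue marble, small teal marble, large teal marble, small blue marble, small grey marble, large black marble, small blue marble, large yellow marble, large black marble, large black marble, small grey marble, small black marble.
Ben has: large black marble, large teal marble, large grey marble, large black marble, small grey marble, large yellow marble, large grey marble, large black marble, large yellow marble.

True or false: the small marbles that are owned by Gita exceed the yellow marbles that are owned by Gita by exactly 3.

Count of small marbles owned by Gita: 5.
Count of yellow marbles owned by Gita: 2.
The claim requires 5 − 2 (= 3) to equal 3, which holds.

True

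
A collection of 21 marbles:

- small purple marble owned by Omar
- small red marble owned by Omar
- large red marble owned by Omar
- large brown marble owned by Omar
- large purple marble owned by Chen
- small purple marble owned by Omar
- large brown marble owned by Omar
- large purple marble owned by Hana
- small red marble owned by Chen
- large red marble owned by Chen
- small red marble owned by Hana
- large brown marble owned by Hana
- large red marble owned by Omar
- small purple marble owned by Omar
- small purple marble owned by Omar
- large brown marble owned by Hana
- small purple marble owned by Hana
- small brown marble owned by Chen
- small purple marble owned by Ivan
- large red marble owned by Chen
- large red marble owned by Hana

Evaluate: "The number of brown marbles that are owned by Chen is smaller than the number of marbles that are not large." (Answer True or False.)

True

Count of brown marbles owned by Chen: 1.
There are 10 marbles that are not large.
The claim requires 1 < 10, which holds.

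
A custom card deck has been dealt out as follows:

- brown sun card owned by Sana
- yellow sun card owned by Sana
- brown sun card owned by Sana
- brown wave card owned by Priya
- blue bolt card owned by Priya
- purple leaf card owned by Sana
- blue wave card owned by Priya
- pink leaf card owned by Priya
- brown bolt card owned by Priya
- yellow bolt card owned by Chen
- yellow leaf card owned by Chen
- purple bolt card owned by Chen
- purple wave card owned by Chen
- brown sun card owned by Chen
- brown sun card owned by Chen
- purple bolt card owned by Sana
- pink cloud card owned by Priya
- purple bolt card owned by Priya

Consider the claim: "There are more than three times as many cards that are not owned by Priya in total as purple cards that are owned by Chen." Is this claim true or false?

cards that are not owned by Priya: 11.
purple cards owned by Chen: 2.
The claim requires 11 > 3 × 2 = 6, which holds.

True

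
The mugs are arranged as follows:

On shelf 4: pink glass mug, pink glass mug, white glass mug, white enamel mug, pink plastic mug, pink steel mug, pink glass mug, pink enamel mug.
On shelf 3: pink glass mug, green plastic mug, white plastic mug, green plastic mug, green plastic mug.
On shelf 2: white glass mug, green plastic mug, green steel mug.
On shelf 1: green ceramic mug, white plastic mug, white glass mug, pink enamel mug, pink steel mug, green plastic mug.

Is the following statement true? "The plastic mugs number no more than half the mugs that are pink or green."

True

plastic mugs: 8.
mugs that are pink or green: 16.
The claim requires 2 × 8 = 16 ≤ 16, which holds.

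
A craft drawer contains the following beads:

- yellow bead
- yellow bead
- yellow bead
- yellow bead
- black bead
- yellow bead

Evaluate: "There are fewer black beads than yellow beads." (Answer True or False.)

True

black beads: 1.
yellow beads: 5.
The claim requires 1 < 5, which holds.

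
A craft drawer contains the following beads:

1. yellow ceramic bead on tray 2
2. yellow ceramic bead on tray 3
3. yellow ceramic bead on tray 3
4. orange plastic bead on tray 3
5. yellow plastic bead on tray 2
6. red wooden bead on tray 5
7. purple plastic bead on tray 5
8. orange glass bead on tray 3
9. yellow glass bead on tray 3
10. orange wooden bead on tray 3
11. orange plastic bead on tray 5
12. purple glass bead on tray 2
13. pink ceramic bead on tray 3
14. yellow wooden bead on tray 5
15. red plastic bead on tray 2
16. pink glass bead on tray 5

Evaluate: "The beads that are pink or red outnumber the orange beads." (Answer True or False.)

False

beads that are pink or red: 4.
orange beads: 4.
The claim requires 4 > 4, which does not hold.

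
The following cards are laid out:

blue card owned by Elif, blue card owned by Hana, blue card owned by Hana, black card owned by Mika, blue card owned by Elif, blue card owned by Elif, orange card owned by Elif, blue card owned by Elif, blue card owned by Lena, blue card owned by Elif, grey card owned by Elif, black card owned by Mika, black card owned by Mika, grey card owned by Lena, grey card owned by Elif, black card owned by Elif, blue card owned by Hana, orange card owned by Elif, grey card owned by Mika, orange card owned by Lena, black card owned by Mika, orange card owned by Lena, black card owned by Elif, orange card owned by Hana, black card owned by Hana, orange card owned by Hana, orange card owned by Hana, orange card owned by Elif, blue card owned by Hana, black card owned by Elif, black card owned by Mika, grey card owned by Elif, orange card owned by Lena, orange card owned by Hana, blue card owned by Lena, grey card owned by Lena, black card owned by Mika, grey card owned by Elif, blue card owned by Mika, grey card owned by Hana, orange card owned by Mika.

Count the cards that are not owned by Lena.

Total cards: 41; with the excluded value: 7; remaining 41 − 7 = 34.

34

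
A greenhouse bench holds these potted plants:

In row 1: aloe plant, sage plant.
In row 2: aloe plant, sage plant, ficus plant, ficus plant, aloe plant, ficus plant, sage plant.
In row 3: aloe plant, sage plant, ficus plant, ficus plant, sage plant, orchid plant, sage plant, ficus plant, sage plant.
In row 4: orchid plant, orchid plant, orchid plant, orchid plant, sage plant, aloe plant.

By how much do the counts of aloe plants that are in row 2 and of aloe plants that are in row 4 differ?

aloe plants in row 2: 2. aloe plants in row 4: 1.
|2 − 1| = 2 − 1 = 1.

1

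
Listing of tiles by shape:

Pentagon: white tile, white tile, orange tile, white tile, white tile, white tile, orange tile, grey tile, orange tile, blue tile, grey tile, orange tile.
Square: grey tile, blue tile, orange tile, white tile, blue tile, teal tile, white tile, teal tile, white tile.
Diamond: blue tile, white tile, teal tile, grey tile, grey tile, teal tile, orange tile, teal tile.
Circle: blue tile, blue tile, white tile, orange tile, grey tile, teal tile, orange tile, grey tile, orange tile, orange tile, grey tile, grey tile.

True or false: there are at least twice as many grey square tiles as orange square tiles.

grey square tiles: 1.
orange square tiles: 1.
The claim requires 1 ≥ 2 × 1 = 2, which does not hold.

False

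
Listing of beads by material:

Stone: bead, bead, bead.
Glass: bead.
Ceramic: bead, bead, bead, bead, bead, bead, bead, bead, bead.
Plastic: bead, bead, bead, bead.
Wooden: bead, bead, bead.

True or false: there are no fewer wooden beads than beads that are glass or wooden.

|wooden beads| = 3.
|beads that are glass or wooden| = 4.
The claim requires 3 ≥ 4, which does not hold.

False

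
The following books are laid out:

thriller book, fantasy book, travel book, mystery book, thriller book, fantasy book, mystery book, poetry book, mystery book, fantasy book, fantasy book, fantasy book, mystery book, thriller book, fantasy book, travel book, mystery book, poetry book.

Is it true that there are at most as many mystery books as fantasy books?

mystery books: 5.
fantasy books: 6.
The claim requires 5 ≤ 6, which holds.

True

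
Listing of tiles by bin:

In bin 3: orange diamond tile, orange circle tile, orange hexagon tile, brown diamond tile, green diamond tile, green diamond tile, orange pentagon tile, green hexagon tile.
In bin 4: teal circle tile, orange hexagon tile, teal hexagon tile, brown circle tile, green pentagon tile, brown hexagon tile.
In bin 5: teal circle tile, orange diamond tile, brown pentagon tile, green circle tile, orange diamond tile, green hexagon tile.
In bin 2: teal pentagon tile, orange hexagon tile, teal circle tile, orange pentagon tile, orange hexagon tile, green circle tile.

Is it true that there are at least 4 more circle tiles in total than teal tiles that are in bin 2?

True

There are 7 circle tiles.
There are 2 teal tiles in bin 2.
The claim requires 7 − 2 = 5 ≥ 4, which holds.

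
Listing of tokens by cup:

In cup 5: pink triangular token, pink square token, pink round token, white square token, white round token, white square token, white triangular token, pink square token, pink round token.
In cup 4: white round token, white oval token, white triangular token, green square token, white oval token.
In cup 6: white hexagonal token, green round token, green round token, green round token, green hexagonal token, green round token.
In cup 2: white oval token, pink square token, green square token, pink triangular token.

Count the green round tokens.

4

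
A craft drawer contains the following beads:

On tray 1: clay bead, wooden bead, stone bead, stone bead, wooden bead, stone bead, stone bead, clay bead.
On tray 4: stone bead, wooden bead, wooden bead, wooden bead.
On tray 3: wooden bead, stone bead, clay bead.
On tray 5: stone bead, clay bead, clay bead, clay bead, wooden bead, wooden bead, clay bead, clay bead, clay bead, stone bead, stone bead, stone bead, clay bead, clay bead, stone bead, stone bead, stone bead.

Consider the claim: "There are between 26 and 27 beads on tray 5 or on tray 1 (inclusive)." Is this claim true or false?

beads on tray 5 or on tray 1: 25.
The claim requires 26 ≤ 25 ≤ 27, which does not hold.

False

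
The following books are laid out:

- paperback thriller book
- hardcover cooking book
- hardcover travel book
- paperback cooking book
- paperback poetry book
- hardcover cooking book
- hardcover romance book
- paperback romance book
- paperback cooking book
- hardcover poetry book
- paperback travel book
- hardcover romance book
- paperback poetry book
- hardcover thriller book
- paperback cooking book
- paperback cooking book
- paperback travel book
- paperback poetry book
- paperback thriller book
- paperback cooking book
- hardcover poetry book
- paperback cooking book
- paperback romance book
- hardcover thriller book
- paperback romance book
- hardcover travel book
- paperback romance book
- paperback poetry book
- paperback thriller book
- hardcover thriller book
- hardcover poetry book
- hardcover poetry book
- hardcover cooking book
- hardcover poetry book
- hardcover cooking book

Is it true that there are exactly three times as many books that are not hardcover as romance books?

There are 19 books that are not hardcover.
There are 6 romance books.
The claim requires 19 = 3 × 6 = 18, which does not hold.

False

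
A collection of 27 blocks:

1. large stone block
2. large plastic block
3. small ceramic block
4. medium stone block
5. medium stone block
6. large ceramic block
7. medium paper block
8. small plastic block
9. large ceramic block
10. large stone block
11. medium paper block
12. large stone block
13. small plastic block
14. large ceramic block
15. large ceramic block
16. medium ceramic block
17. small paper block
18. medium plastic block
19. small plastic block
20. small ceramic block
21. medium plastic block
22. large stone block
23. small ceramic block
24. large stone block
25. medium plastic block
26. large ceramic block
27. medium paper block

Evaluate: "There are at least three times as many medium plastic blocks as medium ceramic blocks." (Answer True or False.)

There are 3 medium plastic blocks.
There is 1 medium ceramic block.
The claim requires 3 ≥ 3 × 1 = 3, which holds.

True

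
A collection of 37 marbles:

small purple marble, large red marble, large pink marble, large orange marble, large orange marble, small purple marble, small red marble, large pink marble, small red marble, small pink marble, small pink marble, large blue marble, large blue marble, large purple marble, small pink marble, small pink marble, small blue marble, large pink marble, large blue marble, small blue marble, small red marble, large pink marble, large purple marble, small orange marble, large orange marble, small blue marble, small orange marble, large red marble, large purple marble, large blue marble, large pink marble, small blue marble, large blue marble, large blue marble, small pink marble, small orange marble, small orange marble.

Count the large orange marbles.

3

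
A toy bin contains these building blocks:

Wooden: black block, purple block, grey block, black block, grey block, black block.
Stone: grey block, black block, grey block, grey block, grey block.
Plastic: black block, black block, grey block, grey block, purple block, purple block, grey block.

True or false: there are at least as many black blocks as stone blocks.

|black blocks| = 6.
|stone blocks| = 5.
The claim requires 6 ≥ 5, which holds.

True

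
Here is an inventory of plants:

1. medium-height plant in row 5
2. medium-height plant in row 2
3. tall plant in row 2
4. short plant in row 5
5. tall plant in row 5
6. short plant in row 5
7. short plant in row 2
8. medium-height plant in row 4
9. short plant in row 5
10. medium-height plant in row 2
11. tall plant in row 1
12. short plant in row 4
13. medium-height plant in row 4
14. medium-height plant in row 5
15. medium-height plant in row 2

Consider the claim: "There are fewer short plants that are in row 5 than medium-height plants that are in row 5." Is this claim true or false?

|short plants in row 5| = 3.
|medium-height plants in row 5| = 2.
The claim requires 3 < 2, which does not hold.

False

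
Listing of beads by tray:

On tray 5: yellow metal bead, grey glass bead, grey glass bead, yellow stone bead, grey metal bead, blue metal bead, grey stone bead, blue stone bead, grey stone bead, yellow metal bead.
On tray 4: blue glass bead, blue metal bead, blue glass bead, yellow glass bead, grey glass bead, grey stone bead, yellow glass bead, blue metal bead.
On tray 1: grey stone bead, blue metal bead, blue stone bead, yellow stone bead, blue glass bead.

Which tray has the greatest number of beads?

Counts by tray: tray 5→10, tray 4→8, tray 1→5.
The maximum is 10, held uniquely by tray 5.

tray 5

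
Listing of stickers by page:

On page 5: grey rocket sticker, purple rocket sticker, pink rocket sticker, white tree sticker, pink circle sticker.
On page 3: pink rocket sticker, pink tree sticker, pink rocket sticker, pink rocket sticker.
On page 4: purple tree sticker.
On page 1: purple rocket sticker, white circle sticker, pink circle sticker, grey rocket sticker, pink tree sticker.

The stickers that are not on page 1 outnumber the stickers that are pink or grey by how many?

stickers that are not on page 1: 10.
stickers that are pink or grey: 10.
10 − 10 = 0.

0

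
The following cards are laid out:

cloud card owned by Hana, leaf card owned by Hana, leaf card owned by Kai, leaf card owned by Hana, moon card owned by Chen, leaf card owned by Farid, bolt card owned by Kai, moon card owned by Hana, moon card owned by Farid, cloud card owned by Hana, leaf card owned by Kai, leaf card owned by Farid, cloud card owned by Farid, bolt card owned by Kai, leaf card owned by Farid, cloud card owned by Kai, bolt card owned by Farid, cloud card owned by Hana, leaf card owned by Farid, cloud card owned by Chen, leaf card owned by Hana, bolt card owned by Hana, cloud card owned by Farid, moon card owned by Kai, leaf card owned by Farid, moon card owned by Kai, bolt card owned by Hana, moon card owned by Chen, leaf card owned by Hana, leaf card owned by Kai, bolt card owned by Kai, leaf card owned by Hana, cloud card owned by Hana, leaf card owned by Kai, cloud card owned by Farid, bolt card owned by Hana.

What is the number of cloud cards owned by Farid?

3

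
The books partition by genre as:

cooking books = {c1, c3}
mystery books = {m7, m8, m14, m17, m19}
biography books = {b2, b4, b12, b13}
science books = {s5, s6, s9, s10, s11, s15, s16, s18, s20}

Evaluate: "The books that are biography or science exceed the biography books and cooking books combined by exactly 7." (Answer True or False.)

True

|books that are biography or science| = 13.
biography books: 4; cooking books: 2; combined: 4 + 2 = 6.
The claim requires 13 − 6 (= 7) to equal 7, which holds.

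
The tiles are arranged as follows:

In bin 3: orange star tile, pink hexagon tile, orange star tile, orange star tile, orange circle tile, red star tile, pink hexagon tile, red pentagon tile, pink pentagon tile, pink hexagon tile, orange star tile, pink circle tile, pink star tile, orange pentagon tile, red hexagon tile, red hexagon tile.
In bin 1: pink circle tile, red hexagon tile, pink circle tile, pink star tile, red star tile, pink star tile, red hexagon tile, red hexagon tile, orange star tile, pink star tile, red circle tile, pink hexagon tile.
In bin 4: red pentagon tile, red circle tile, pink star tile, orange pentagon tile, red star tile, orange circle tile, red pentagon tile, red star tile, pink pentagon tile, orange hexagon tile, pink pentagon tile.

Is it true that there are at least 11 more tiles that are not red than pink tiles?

False

tiles that are not red: 25.
pink tiles: 15.
The claim requires 25 − 15 = 10 ≥ 11, which does not hold.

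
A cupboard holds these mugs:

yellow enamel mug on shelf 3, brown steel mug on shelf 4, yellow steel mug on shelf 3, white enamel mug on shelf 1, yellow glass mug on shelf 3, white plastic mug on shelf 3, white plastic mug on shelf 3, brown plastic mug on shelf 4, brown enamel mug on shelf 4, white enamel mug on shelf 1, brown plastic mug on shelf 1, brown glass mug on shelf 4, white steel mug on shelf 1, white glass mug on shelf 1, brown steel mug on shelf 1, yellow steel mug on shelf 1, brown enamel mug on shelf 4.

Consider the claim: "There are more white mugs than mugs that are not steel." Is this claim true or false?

False

There are 6 white mugs.
There are 12 mugs that are not steel.
The claim requires 6 > 12, which does not hold.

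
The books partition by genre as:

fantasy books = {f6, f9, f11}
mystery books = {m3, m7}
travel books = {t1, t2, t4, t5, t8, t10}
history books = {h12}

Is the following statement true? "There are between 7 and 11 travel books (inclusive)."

travel books: 6.
The claim requires 7 ≤ 6 ≤ 11, which does not hold.

False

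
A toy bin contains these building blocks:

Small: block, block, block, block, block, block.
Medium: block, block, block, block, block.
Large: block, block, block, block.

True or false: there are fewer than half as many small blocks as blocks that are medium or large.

False

small blocks: 6.
blocks that are medium or large: 9.
The claim requires 2 × 6 = 12 < 9, which does not hold.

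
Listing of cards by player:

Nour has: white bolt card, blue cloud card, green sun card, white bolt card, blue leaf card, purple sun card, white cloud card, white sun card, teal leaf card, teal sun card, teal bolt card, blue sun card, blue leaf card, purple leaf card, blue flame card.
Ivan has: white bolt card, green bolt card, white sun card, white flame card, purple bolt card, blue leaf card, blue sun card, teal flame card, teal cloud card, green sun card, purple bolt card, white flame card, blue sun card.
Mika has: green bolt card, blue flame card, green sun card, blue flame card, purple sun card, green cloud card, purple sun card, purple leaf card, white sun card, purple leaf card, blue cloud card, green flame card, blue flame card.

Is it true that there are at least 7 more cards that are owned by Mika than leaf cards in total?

cards owned by Mika: 13.
leaf cards: 7.
The claim requires 13 − 7 = 6 ≥ 7, which does not hold.

False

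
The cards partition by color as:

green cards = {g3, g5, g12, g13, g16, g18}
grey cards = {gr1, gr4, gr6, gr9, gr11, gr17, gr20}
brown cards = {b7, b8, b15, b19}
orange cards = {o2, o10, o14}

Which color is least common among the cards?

orange

Counts by color: grey 7, green 6, brown 4, orange 3.
The minimum is 3, held uniquely by orange.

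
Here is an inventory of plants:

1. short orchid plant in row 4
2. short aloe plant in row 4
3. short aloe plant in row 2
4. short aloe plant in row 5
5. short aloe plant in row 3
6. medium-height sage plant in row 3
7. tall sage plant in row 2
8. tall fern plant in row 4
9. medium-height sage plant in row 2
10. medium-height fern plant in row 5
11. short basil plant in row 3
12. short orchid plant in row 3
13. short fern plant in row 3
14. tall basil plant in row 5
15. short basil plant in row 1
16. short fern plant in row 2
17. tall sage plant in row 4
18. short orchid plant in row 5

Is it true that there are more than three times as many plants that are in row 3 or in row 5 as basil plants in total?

False

|plants in row 3 or in row 5| = 9.
|basil plants| = 3.
The claim requires 9 > 3 × 3 = 9, which does not hold.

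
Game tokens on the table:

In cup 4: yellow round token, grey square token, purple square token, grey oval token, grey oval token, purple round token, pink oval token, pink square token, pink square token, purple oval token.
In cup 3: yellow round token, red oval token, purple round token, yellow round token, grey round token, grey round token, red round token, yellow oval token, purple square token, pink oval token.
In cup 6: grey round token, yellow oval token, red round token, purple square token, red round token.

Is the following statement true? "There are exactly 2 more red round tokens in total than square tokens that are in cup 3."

True

red round tokens: 3.
square tokens in cup 3: 1.
The claim requires 3 − 1 (= 2) to equal 2, which holds.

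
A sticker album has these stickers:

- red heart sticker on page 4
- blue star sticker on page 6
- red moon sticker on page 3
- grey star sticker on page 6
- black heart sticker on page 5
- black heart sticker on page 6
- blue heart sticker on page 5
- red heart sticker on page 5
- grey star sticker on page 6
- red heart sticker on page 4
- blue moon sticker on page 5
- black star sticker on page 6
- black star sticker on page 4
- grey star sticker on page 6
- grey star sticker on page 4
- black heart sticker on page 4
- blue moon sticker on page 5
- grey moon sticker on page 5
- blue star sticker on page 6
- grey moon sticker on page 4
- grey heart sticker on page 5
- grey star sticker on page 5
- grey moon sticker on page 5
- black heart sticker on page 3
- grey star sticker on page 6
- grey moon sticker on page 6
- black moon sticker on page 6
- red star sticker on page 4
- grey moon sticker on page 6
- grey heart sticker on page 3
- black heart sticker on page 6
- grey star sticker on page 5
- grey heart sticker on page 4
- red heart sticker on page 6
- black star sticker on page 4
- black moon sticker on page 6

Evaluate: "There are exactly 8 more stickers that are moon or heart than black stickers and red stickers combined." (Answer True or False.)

There are 23 stickers that are moon or heart.
black stickers: 10; red stickers: 6; combined: 10 + 6 = 16.
The claim requires 23 − 16 (= 7) to equal 8, which does not hold.

False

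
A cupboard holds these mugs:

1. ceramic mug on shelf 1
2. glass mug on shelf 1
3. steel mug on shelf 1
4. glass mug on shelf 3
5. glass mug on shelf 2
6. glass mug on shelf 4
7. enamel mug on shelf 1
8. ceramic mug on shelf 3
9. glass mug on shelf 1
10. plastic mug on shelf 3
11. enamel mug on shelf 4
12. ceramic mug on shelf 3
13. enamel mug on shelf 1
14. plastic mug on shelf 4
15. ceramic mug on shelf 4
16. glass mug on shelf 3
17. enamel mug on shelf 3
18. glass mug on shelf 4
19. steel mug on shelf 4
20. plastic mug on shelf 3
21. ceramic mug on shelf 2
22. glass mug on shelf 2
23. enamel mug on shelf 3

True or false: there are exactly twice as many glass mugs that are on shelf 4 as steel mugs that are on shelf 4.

glass mugs on shelf 4: 2.
steel mugs on shelf 4: 1.
The claim requires 2 = 2 × 1 = 2, which holds.

True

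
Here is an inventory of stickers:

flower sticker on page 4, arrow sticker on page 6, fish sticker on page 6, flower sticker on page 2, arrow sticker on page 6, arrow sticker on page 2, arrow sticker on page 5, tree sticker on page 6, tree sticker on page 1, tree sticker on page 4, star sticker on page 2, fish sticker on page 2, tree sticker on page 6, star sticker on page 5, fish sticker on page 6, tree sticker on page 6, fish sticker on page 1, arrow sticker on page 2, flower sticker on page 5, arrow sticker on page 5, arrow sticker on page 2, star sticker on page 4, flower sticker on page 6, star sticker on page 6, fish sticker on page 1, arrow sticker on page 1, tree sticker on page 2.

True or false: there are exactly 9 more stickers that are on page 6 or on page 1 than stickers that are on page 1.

True

There are 13 stickers on page 6 or on page 1.
There are 4 stickers on page 1.
The claim requires 13 − 4 (= 9) to equal 9, which holds.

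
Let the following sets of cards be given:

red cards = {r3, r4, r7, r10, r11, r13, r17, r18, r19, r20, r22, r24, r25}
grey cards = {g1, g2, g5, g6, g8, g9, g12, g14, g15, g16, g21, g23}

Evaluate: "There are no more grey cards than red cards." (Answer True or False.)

True

There are 12 grey cards.
There are 13 red cards.
The claim requires 12 ≤ 13, which holds.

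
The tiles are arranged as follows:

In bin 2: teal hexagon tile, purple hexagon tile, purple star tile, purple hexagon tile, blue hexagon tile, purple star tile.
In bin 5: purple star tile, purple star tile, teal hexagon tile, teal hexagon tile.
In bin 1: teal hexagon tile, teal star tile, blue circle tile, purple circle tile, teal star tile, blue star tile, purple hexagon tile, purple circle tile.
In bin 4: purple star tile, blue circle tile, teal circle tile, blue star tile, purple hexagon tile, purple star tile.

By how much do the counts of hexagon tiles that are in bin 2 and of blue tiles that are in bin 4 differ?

2

hexagon tiles in bin 2: 4. blue tiles in bin 4: 2.
|4 − 2| = 4 − 2 = 2.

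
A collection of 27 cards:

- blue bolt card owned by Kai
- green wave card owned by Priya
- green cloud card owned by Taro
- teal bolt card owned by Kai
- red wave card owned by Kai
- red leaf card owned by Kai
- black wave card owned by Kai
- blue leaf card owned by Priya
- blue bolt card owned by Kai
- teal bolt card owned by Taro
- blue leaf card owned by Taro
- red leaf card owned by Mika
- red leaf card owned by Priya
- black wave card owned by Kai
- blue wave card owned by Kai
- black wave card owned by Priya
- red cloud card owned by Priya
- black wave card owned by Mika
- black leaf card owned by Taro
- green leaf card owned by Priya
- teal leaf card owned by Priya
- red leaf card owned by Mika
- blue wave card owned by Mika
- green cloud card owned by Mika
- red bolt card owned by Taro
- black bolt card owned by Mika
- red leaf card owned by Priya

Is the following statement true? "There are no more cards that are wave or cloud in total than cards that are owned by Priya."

False

|cards that are wave or cloud| = 11.
|cards owned by Priya| = 8.
The claim requires 11 ≤ 8, which does not hold.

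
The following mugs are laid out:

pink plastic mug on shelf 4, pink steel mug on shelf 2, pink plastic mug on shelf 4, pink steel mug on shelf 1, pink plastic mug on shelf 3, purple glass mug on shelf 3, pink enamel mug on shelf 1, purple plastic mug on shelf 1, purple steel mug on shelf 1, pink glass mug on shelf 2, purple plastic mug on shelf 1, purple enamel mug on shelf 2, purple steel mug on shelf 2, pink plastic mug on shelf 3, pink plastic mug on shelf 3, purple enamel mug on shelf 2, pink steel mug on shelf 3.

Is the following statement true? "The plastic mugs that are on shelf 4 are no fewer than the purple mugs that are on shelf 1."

False

There are 2 plastic mugs on shelf 4.
There are 3 purple mugs on shelf 1.
The claim requires 2 ≥ 3, which does not hold.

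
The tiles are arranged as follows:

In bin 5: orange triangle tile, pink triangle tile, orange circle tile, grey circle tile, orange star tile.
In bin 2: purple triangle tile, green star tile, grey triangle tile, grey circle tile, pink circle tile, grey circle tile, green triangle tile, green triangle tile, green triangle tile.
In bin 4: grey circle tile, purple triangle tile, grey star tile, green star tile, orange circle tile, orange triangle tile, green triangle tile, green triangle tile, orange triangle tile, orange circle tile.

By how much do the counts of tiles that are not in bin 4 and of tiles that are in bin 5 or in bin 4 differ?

1

tiles that are not in bin 4: 14. tiles in bin 5 or in bin 4: 15.
|14 − 15| = 15 − 14 = 1.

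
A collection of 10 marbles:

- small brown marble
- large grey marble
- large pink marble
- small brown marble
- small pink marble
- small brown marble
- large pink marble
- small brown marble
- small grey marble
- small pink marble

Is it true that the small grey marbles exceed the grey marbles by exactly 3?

False

|small grey marbles| = 1.
|grey marbles| = 2.
The claim requires 1 − 2 (= -1) to equal 3, which does not hold.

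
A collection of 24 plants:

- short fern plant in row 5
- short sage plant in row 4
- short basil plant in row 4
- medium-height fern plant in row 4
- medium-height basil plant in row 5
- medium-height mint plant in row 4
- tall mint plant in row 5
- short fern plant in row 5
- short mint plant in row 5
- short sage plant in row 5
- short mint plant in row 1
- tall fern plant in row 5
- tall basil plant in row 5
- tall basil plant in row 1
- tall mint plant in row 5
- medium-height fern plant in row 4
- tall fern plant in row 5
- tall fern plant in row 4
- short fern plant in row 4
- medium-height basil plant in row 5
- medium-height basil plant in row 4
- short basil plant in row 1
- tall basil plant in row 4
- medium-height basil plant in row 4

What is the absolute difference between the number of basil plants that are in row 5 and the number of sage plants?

basil plants in row 5: 3. sage plants: 2.
|3 − 2| = 3 − 2 = 1.

1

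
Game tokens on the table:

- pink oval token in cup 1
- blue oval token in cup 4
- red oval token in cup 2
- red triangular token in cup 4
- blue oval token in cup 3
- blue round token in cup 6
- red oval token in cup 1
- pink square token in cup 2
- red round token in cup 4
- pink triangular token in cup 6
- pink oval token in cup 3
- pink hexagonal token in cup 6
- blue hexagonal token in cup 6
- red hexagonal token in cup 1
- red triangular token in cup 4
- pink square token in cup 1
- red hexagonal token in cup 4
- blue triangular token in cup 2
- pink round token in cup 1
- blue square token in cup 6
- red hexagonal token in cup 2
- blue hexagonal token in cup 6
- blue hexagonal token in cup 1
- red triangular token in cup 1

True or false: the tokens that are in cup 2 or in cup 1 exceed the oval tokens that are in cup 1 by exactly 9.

True

|tokens in cup 2 or in cup 1| = 11.
|oval tokens in cup 1| = 2.
The claim requires 11 − 2 (= 9) to equal 9, which holds.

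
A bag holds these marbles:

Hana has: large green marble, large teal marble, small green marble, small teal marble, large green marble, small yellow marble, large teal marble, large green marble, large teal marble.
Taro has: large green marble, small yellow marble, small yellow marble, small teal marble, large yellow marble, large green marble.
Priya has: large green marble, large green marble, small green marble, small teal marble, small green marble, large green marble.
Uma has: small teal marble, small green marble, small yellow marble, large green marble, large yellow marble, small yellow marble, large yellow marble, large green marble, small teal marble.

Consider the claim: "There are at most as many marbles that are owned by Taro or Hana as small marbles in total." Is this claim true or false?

marbles owned by Taro or Hana: 15.
small marbles: 14.
The claim requires 15 ≤ 14, which does not hold.

False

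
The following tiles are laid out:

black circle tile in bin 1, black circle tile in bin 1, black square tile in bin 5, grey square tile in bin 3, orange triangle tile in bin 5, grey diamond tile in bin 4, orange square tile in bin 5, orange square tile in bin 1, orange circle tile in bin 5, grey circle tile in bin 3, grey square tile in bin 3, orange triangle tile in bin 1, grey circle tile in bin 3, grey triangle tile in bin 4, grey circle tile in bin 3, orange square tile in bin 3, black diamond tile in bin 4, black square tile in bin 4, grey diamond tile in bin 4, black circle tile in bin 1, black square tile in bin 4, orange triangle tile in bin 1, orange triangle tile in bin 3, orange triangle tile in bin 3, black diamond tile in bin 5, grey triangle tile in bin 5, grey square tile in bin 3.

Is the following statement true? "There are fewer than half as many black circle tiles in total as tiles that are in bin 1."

|black circle tiles| = 3.
|tiles in bin 1| = 6.
The claim requires 2 × 3 = 6 < 6, which does not hold.

False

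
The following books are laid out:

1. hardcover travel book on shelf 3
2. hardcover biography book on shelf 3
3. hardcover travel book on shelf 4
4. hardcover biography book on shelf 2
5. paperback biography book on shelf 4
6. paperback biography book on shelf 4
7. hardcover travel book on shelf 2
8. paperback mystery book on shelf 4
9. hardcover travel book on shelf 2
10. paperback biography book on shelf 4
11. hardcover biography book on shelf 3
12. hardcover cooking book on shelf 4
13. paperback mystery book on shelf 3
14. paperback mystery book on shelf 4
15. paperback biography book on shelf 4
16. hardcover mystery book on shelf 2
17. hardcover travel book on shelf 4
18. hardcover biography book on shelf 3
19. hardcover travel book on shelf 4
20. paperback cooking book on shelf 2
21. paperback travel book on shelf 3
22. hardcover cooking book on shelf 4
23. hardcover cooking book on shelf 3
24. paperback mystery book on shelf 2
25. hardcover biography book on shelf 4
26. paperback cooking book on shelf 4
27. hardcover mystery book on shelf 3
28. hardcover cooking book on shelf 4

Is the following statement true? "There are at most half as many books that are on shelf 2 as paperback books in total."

|books on shelf 2| = 6.
|paperback books| = 11.
The claim requires 2 × 6 = 12 ≤ 11, which does not hold.

False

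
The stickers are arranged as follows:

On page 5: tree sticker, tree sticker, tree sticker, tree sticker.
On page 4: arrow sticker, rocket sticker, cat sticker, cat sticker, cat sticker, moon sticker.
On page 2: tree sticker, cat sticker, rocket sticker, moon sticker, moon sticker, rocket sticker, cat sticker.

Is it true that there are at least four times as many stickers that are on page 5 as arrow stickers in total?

True

stickers on page 5: 4.
arrow stickers: 1.
The claim requires 4 ≥ 4 × 1 = 4, which holds.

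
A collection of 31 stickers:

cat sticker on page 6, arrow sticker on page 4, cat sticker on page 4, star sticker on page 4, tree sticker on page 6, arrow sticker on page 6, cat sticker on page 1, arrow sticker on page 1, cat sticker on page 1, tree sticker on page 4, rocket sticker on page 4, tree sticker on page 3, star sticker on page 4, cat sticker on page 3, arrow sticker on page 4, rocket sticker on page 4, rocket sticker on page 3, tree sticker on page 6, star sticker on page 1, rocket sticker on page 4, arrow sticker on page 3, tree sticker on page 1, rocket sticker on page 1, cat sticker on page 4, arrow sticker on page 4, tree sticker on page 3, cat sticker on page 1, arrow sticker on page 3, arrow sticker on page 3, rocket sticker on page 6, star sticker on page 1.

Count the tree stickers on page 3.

2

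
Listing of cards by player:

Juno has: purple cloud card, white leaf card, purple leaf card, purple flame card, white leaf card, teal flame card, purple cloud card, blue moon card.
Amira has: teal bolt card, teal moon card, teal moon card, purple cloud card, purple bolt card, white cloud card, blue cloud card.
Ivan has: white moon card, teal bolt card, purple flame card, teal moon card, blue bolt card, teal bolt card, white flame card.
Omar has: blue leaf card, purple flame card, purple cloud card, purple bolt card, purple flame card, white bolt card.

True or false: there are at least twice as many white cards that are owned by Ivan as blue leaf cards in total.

True

white cards owned by Ivan: 2.
blue leaf cards: 1.
The claim requires 2 ≥ 2 × 1 = 2, which holds.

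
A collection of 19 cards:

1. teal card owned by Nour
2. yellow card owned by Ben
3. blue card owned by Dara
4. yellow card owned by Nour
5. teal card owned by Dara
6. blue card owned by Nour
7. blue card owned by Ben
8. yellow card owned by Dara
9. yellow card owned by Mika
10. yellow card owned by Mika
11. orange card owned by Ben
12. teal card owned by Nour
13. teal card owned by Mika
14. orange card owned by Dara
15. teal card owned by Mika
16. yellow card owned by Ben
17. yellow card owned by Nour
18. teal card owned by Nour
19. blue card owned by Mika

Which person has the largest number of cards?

Nour

Counts by player: Nour→6, Mika→5, Ben→4, Dara→4.
The maximum is 6, held uniquely by Nour.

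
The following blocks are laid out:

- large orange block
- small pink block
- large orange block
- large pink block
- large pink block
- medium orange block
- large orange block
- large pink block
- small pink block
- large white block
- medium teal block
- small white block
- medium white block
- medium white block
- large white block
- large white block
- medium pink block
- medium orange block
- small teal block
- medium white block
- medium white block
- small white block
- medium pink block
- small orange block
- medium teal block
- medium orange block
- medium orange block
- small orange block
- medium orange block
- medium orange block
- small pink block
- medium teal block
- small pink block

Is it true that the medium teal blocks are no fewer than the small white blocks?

True

medium teal blocks: 3.
small white blocks: 2.
The claim requires 3 ≥ 2, which holds.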